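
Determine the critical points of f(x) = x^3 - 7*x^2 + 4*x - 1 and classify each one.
f'(x) = 3*x^2 - 14*x + 4

Solve f'(x) = 0:
  3*x^2 - 14*x + 4 = 0 has no rational roots; quadratic formula: x = (14 ± √148)/6.
  ⇒ x = 7/3 - sqrt(37)/3 ≈ 0.3057, sqrt(37)/3 + 7/3 ≈ 4.3609

f''(x) = 6*x - 14
Second-derivative test at each critical point:
  f''(0.3057) = -12.1655 < 0 → local maximum
  f''(4.3609) = 12.1655 > 0 → local minimum

Critical points: x = 7/3 - sqrt(37)/3 ≈ 0.3057 (local maximum); x = sqrt(37)/3 + 7/3 ≈ 4.3609 (local minimum)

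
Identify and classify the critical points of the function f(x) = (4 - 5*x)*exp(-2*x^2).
f'(x) = (4*x*(5*x - 4) - 5)*exp(-2*x^2)

Solve f'(x) = 0:
  f'(x) = (20*x^2 - 16*x - 5)·exp(-2*x^2) and exp(-2*x^2) > 0 for every x, so f'(x) = 0 ⇔ 20*x^2 - 16*x - 5 = 0.
  20*x^2 - 16*x - 5 = 0 has no rational roots; quadratic formula: x = (16 ± √656)/40.
  ⇒ x = 2/5 - sqrt(41)/10 ≈ -0.2403, 2/5 + sqrt(41)/10 ≈ 1.0403

f''(x) = 4*(4*x^2*(4 - 5*x) + 15*x - 4)*exp(-2*x^2)
Second-derivative test at each critical point:
  f''(-0.2403) = -22.8187 < 0 → local maximum
  f''(1.0403) = 2.9405 > 0 → local minimum

Critical points: x = 2/5 - sqrt(41)/10 ≈ -0.2403 (local maximum); x = 2/5 + sqrt(41)/10 ≈ 1.0403 (local minimum)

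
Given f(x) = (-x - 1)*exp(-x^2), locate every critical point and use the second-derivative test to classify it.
f'(x) = (2*x*(x + 1) - 1)*exp(-x^2)

Solve f'(x) = 0:
  f'(x) = (2*x^2 + 2*x - 1)·exp(-x^2) and exp(-x^2) > 0 for every x, so f'(x) = 0 ⇔ 2*x^2 + 2*x - 1 = 0.
  2*x^2 + 2*x - 1 = 0 has no rational roots; quadratic formula: x = (-2 ± √12)/4.
  ⇒ x = -sqrt(3)/2 - 1/2 ≈ -1.3660, -1/2 + sqrt(3)/2 ≈ 0.3660

f''(x) = 2*(-2*x^2*(x + 1) + 3*x + 1)*exp(-x^2)
Second-derivative test at each critical point:
  f''(-1.3660) = -0.5360 < 0 → local maximum
  f''(0.3660) = 3.0297 > 0 → local minimum

Critical points: x = -sqrt(3)/2 - 1/2 ≈ -1.3660 (local maximum); x = -1/2 + sqrt(3)/2 ≈ 0.3660 (local minimum)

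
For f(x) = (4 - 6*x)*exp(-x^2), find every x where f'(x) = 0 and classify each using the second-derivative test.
f'(x) = 2*(2*x*(3*x - 2) - 3)*exp(-x^2)

Solve f'(x) = 0:
  f'(x) = (12*x^2 - 8*x - 6)·exp(-x^2) and exp(-x^2) > 0 for every x, so f'(x) = 0 ⇔ 12*x^2 - 8*x - 6 = 0.
  Factor: 12*x^2 - 8*x - 6 = 2*(6*x^2 - 4*x - 3); 6*x^2 - 4*x - 3 = 0 has no rational roots; quadratic formula: x = (4 ± √88)/12.
  ⇒ x = 1/3 - sqrt(22)/6 ≈ -0.4484, 1/3 + sqrt(22)/6 ≈ 1.1151

f''(x) = 4*(2*x^2*(2 - 3*x) + 9*x - 2)*exp(-x^2)
Second-derivative test at each critical point:
  f''(-0.4484) = -15.3444 < 0 → local maximum
  f''(1.1151) = 5.4110 > 0 → local minimum

Critical points: x = 1/3 - sqrt(22)/6 ≈ -0.4484 (local maximum); x = 1/3 + sqrt(22)/6 ≈ 1.1151 (local minimum)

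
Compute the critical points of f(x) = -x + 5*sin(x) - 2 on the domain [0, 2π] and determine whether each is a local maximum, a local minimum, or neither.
f'(x) = 5*cos(x) - 1

Solve f'(x) = 0 on [0, 2π]:
  f'(x) = 0 ⇔ cos(x) = 1/5, i.e. x = ±arccos(1/5) + 2nπ; keep the solutions lying in [0, 2π].
  ⇒ x = acos(1/5) ≈ 1.3694, -acos(1/5) + 2*pi ≈ 4.9137

f''(x) = -5*sin(x)
Second-derivative test at each critical point:
  f''(1.3694) = -4.8990 < 0 → local maximum
  f''(4.9137) = 4.8990 > 0 → local minimum

Critical points: x = acos(1/5) ≈ 1.3694 (local maximum); x = -acos(1/5) + 2*pi ≈ 4.9137 (local minimum)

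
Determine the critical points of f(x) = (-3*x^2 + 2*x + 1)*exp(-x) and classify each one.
f'(x) = (3*x^2 - 8*x + 1)*exp(-x)

Solve f'(x) = 0:
  f'(x) = (3*x^2 - 8*x + 1)·exp(-x) and exp(-x) > 0 for every x, so f'(x) = 0 ⇔ 3*x^2 - 8*x + 1 = 0.
  3*x^2 - 8*x + 1 = 0 has no rational roots; quadratic formula: x = (8 ± √52)/6.
  ⇒ x = 4/3 - sqrt(13)/3 ≈ 0.1315, sqrt(13)/3 + 4/3 ≈ 2.5352

f''(x) = (-3*x^2 + 14*x - 9)*exp(-x)
Second-derivative test at each critical point:
  f''(0.1315) = -6.3227 < 0 → local maximum
  f''(2.5352) = 0.5715 > 0 → local minimum

Critical points: x = 4/3 - sqrt(13)/3 ≈ 0.1315 (local maximum); x = sqrt(13)/3 + 4/3 ≈ 2.5352 (local minimum)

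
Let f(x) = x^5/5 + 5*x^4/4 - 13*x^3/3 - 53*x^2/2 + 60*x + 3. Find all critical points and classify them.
f'(x) = x^4 + 5*x^3 - 13*x^2 - 53*x + 60

Solve f'(x) = 0:
  Factor: x^4 + 5*x^3 - 13*x^2 - 53*x + 60 = (x - 3)*(x - 1)*(x + 4)*(x + 5) = 0.
  ⇒ x = -5, -4, 1, 3

f''(x) = 4*x^3 + 15*x^2 - 26*x - 53
Second-derivative test at each critical point:
  f''(-5) = -48 < 0 → local maximum
  f''(-4) = 35 > 0 → local minimum
  f''(1) = -60 < 0 → local maximum
  f''(3) = 112 > 0 → local minimum

Critical points: x = -5 (local maximum); x = -4 (local minimum); x = 1 (local maximum); x = 3 (local minimum)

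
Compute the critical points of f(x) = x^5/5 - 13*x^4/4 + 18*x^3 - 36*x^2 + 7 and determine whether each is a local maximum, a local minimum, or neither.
f'(x) = x*(x^3 - 13*x^2 + 54*x - 72)

Solve f'(x) = 0:
  Factor: x^4 - 13*x^3 + 54*x^2 - 72*x = x*(x - 6)*(x - 4)*(x - 3) = 0.
  ⇒ x = 0, 3, 4, 6

f''(x) = 4*x^3 - 39*x^2 + 108*x - 72
Second-derivative test at each critical point:
  f''(0) = -72 < 0 → local maximum
  f''(3) = 9 > 0 → local minimum
  f''(4) = -8 < 0 → local maximum
  f''(6) = 36 > 0 → local minimum

Critical points: x = 0 (local maximum); x = 3 (local minimum); x = 4 (local maximum); x = 6 (local minimum)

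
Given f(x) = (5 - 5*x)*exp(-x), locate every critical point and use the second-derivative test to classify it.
f'(x) = 5*(x - 2)*exp(-x)

Solve f'(x) = 0:
  f'(x) = (5*x - 10)·exp(-x) and exp(-x) > 0 for every x, so f'(x) = 0 ⇔ 5*x - 10 = 0.
  Factor: 5*x - 10 = 5*(x - 2) = 0.
  ⇒ x = 2

f''(x) = 5*(3 - x)*exp(-x)
Second-derivative test at each critical point:
  f''(2) = 0.6767 > 0 → local minimum

Critical points: x = 2 (local minimum)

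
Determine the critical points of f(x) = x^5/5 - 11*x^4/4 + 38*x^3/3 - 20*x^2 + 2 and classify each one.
f'(x) = x*(x^3 - 11*x^2 + 38*x - 40)

Solve f'(x) = 0:
  Factor: x^4 - 11*x^3 + 38*x^2 - 40*x = x*(x - 5)*(x - 4)*(x - 2) = 0.
  ⇒ x = 0, 2, 4, 5

f''(x) = 4*x^3 - 33*x^2 + 76*x - 40
Second-derivative test at each critical point:
  f''(0) = -40 < 0 → local maximum
  f''(2) = 12 > 0 → local minimum
  f''(4) = -8 < 0 → local maximum
  f''(5) = 15 > 0 → local minimum

Critical points: x = 0 (local maximum); x = 2 (local minimum); x = 4 (local maximum); x = 5 (local minimum)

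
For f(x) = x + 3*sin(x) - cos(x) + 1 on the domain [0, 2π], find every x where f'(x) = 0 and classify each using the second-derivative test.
f'(x) = sin(x) + 3*cos(x) + 1

Solve f'(x) = 0 on [0, 2π]:
  f'(x) = 0 ⇔ sin(x) + 3*cos(x) = -1. Write the left side as R·cos(x + φ) with R = √(3² + (-1)²) = sqrt(10), cos φ = 3*sqrt(10)/10, sin φ = -sqrt(10)/10; then cos(x + φ) = -sqrt(10)/10. Solve for x and keep the solutions lying in [0, 2π].
  ⇒ x = pi - atan(4/3) ≈ 2.2143, 3*pi/2 ≈ 4.7124

f''(x) = -3*sin(x) + cos(x)
Second-derivative test at each critical point:
  f''(2.2143) = -3 < 0 → local maximum
  f''(4.7124) = 3 > 0 → local minimum

Critical points: x = pi - atan(4/3) ≈ 2.2143 (local maximum); x = 3*pi/2 ≈ 4.7124 (local minimum)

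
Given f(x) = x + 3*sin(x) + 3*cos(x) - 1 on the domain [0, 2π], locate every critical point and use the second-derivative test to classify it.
f'(x) = 3*sqrt(2)*cos(x + pi/4) + 1

Solve f'(x) = 0 on [0, 2π]:
  f'(x) = 0 ⇔ -3*sin(x) + 3*cos(x) = -1. Write the left side as R·cos(x + φ) with R = √(3² + 3²) = 3*sqrt(2), cos φ = sqrt(2)/2, sin φ = sqrt(2)/2; then cos(x + φ) = -sqrt(2)/6. Solve for x and keep the solutions lying in [0, 2π].
  ⇒ x = atan((1 + sqrt(17))/(-1 + sqrt(17))) ≈ 1.0233, atan((1 - sqrt(17))/(-sqrt(17) - 1)) + pi ≈ 3.6890

f''(x) = -3*sqrt(2)*sin(x + pi/4)
Second-derivative test at each critical point:
  f''(1.0233) = -4.1231 < 0 → local maximum
  f''(3.6890) = 4.1231 > 0 → local minimum

Critical points: x = atan((1 + sqrt(17))/(-1 + sqrt(17))) ≈ 1.0233 (local maximum); x = atan((1 - sqrt(17))/(-sqrt(17) - 1)) + pi ≈ 3.6890 (local minimum)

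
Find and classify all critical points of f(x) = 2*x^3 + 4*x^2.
f'(x) = 2*x*(3*x + 4)

Solve f'(x) = 0:
  Factor: 6*x^2 + 8*x = 2*x*(3*x + 4) = 0.
  ⇒ x = -4/3, 0

f''(x) = 12*x + 8
Second-derivative test at each critical point:
  f''(-4/3) = -8 < 0 → local maximum
  f''(0) = 8 > 0 → local minimum

Critical points: x = -4/3 (local maximum); x = 0 (local minimum)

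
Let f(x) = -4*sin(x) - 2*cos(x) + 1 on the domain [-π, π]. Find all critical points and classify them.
f'(x) = 2*sin(x) - 4*cos(x)

Solve f'(x) = 0 on [-π, π]:
  f'(x) = 0 ⇔ -4*cos(x) = -2*sin(x) ⇔ tan(x) = 2, i.e. x = arctan(2) + nπ; keep the solutions lying in [-π, π].
  ⇒ x = -pi + atan(2) ≈ -2.0344, atan(2) ≈ 1.1071

f''(x) = 4*sin(x) + 2*cos(x)
Second-derivative test at each critical point:
  f''(-2.0344) = -4.4721 < 0 → local maximum
  f''(1.1071) = 4.4721 > 0 → local minimum

Critical points: x = -pi + atan(2) ≈ -2.0344 (local maximum); x = atan(2) ≈ 1.1071 (local minimum)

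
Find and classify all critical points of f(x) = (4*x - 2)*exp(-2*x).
f'(x) = 8*(1 - x)*exp(-2*x)

Solve f'(x) = 0:
  f'(x) = (8 - 8*x)·exp(-2*x) and exp(-2*x) > 0 for every x, so f'(x) = 0 ⇔ 8 - 8*x = 0.
  Factor: 8 - 8*x = -8*(x - 1) = 0.
  ⇒ x = 1

f''(x) = 8*(2*x - 3)*exp(-2*x)
Second-derivative test at each critical point:
  f''(1) = -1.0827 < 0 → local maximum

Critical points: x = 1 (local maximum)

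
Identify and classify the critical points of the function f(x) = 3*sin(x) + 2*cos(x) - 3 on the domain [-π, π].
f'(x) = -2*sin(x) + 3*cos(x)

Solve f'(x) = 0 on [-π, π]:
  f'(x) = 0 ⇔ 3*cos(x) = 2*sin(x) ⇔ tan(x) = 3/2, i.e. x = arctan(3/2) + nπ; keep the solutions lying in [-π, π].
  ⇒ x = -pi + atan(3/2) ≈ -2.1588, atan(3/2) ≈ 0.9828

f''(x) = -3*sin(x) - 2*cos(x)
Second-derivative test at each critical point:
  f''(-2.1588) = 3.6056 > 0 → local minimum
  f''(0.9828) = -3.6056 < 0 → local maximum

Critical points: x = -pi + atan(3/2) ≈ -2.1588 (local minimum); x = atan(3/2) ≈ 0.9828 (local maximum)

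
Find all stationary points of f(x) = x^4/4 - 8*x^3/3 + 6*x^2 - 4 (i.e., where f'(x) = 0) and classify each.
f'(x) = x*(x^2 - 8*x + 12)

Solve f'(x) = 0:
  Factor: x^3 - 8*x^2 + 12*x = x*(x - 6)*(x - 2) = 0.
  ⇒ x = 0, 2, 6

f''(x) = 3*x^2 - 16*x + 12
Second-derivative test at each critical point:
  f''(0) = 12 > 0 → local minimum
  f''(2) = -8 < 0 → local maximum
  f''(6) = 24 > 0 → local minimum

Critical points: x = 0 (local minimum); x = 2 (local maximum); x = 6 (local minimum)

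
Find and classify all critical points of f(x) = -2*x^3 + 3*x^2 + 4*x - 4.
f'(x) = -6*x^2 + 6*x + 4

Solve f'(x) = 0:
  Factor: -6*x^2 + 6*x + 4 = -2*(3*x^2 - 3*x - 2); 3*x^2 - 3*x - 2 = 0 has no rational roots; quadratic formula: x = (3 ± √33)/6.
  ⇒ x = 1/2 - sqrt(33)/6 ≈ -0.4574, 1/2 + sqrt(33)/6 ≈ 1.4574

f''(x) = 6 - 12*x
Second-derivative test at each critical point:
  f''(-0.4574) = 11.4891 > 0 → local minimum
  f''(1.4574) = -11.4891 < 0 → local maximum

Critical points: x = 1/2 - sqrt(33)/6 ≈ -0.4574 (local minimum); x = 1/2 + sqrt(33)/6 ≈ 1.4574 (local maximum)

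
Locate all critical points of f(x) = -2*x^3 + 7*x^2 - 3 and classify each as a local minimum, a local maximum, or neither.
f'(x) = 2*x*(7 - 3*x)

Solve f'(x) = 0:
  Factor: -6*x^2 + 14*x = -2*x*(3*x - 7) = 0.
  ⇒ x = 0, 7/3

f''(x) = 14 - 12*x
Second-derivative test at each critical point:
  f''(0) = 14 > 0 → local minimum
  f''(7/3) = -14 < 0 → local maximum

Critical points: x = 0 (local minimum); x = 7/3 (local maximum)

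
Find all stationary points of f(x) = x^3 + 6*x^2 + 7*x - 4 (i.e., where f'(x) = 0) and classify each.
f'(x) = 3*x^2 + 12*x + 7

Solve f'(x) = 0:
  3*x^2 + 12*x + 7 = 0 has no rational roots; quadratic formula: x = (-12 ± √60)/6.
  ⇒ x = -2 - sqrt(15)/3 ≈ -3.2910, -2 + sqrt(15)/3 ≈ -0.7090

f''(x) = 6*x + 12
Second-derivative test at each critical point:
  f''(-3.2910) = -7.7460 < 0 → local maximum
  f''(-0.7090) = 7.7460 > 0 → local minimum

Critical points: x = -2 - sqrt(15)/3 ≈ -3.2910 (local maximum); x = -2 + sqrt(15)/3 ≈ -0.7090 (local minimum)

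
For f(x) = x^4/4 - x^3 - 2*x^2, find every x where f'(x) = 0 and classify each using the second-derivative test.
f'(x) = x*(x^2 - 3*x - 4)

Solve f'(x) = 0:
  Factor: x^3 - 3*x^2 - 4*x = x*(x - 4)*(x + 1) = 0.
  ⇒ x = -1, 0, 4

f''(x) = 3*x^2 - 6*x - 4
Second-derivative test at each critical point:
  f''(-1) = 5 > 0 → local minimum
  f''(0) = -4 < 0 → local maximum
  f''(4) = 20 > 0 → local minimum

Critical points: x = -1 (local minimum); x = 0 (local maximum); x = 4 (local minimum)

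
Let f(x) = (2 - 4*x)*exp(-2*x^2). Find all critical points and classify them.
f'(x) = 4*(2*x*(2*x - 1) - 1)*exp(-2*x^2)

Solve f'(x) = 0:
  f'(x) = (16*x^2 - 8*x - 4)·exp(-2*x^2) and exp(-2*x^2) > 0 for every x, so f'(x) = 0 ⇔ 16*x^2 - 8*x - 4 = 0.
  Factor: 16*x^2 - 8*x - 4 = 4*(4*x^2 - 2*x - 1); 4*x^2 - 2*x - 1 = 0 has no rational roots; quadratic formula: x = (2 ± √20)/8.
  ⇒ x = 1/4 - sqrt(5)/4 ≈ -0.3090, 1/4 + sqrt(5)/4 ≈ 0.8090

f''(x) = 8*(4*x^2*(1 - 2*x) + 6*x - 1)*exp(-2*x^2)
Second-derivative test at each critical point:
  f''(-0.3090) = -14.7786 < 0 → local maximum
  f''(0.8090) = 4.8314 > 0 → local minimum

Critical points: x = 1/4 - sqrt(5)/4 ≈ -0.3090 (local maximum); x = 1/4 + sqrt(5)/4 ≈ 0.8090 (local minimum)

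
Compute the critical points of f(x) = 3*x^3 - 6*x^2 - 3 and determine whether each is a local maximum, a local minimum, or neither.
f'(x) = 3*x*(3*x - 4)

Solve f'(x) = 0:
  Factor: 9*x^2 - 12*x = 3*x*(3*x - 4) = 0.
  ⇒ x = 0, 4/3

f''(x) = 18*x - 12
Second-derivative test at each critical point:
  f''(0) = -12 < 0 → local maximum
  f''(4/3) = 12 > 0 → local minimum

Critical points: x = 0 (local maximum); x = 4/3 (local minimum)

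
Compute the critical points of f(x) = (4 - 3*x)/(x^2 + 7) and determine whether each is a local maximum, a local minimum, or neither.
f'(x) = (3*x^2 - 8*x - 21)/(x^4 + 14*x^2 + 49)

Solve f'(x) = 0:
  f'(x) = (3*x^2 - 8*x - 21)/(x^2 + 7)^2; the denominator is positive wherever f is defined, so f'(x) = 0 ⇔ 3*x^2 - 8*x - 21 = 0.
  3*x^2 - 8*x - 21 = 0 has no rational roots; quadratic formula: x = (8 ± √316)/6.
  ⇒ x = 4/3 - sqrt(79)/3 ≈ -1.6294, 4/3 + sqrt(79)/3 ≈ 4.2961

f''(x) = 2*(4*x^2*(4 - 3*x) + (9*x - 4)*(x^2 + 7))/(x^2 + 7)^3
Second-derivative test at each critical point:
  f''(-1.6294) = -0.1907 < 0 → local maximum
  f''(4.2961) = 0.0274 > 0 → local minimum

Critical points: x = 4/3 - sqrt(79)/3 ≈ -1.6294 (local maximum); x = 4/3 + sqrt(79)/3 ≈ 4.2961 (local minimum)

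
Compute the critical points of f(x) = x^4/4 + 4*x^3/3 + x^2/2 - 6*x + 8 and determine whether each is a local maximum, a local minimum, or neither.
f'(x) = x^3 + 4*x^2 + x - 6

Solve f'(x) = 0:
  Factor: x^3 + 4*x^2 + x - 6 = (x - 1)*(x + 2)*(x + 3) = 0.
  ⇒ x = -3, -2, 1

f''(x) = 3*x^2 + 8*x + 1
Second-derivative test at each critical point:
  f''(-3) = 4 > 0 → local minimum
  f''(-2) = -3 < 0 → local maximum
  f''(1) = 12 > 0 → local minimum

Critical points: x = -3 (local minimum); x = -2 (local maximum); x = 1 (local minimum)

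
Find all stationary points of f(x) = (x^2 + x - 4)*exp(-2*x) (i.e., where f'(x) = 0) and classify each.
f'(x) = (9 - 2*x^2)*exp(-2*x)

Solve f'(x) = 0:
  f'(x) = (9 - 2*x^2)·exp(-2*x) and exp(-2*x) > 0 for every x, so f'(x) = 0 ⇔ 9 - 2*x^2 = 0.
  2*x^2 - 9 = 0 has no rational roots; quadratic formula: x = (0 ± √72)/4.
  ⇒ x = -3*sqrt(2)/2 ≈ -2.1213, 3*sqrt(2)/2 ≈ 2.1213

f''(x) = 2*(2*x^2 - 2*x - 9)*exp(-2*x)
Second-derivative test at each critical point:
  f''(-2.1213) = 590.5024 > 0 → local minimum
  f''(2.1213) = -0.1219 < 0 → local maximum

Critical points: x = -3*sqrt(2)/2 ≈ -2.1213 (local minimum); x = 3*sqrt(2)/2 ≈ 2.1213 (local maximum)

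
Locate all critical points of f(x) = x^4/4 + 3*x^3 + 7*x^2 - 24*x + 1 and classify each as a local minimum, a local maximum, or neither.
f'(x) = x^3 + 9*x^2 + 14*x - 24

Solve f'(x) = 0:
  Factor: x^3 + 9*x^2 + 14*x - 24 = (x - 1)*(x + 4)*(x + 6) = 0.
  ⇒ x = -6, -4, 1

f''(x) = 3*x^2 + 18*x + 14
Second-derivative test at each critical point:
  f''(-6) = 14 > 0 → local minimum
  f''(-4) = -10 < 0 → local maximum
  f''(1) = 35 > 0 → local minimum

Critical points: x = -6 (local minimum); x = -4 (local maximum); x = 1 (local minimum)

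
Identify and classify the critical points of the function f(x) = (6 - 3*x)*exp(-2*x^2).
f'(x) = 3*(4*x*(x - 2) - 1)*exp(-2*x^2)

Solve f'(x) = 0:
  f'(x) = (12*x^2 - 24*x - 3)·exp(-2*x^2) and exp(-2*x^2) > 0 for every x, so f'(x) = 0 ⇔ 12*x^2 - 24*x - 3 = 0.
  Factor: 12*x^2 - 24*x - 3 = 3*(4*x^2 - 8*x - 1); 4*x^2 - 8*x - 1 = 0 has no rational roots; quadratic formula: x = (8 ± √80)/8.
  ⇒ x = 1 - sqrt(5)/2 ≈ -0.1180, 1 + sqrt(5)/2 ≈ 2.1180

f''(x) = 12*(4*x^2*(2 - x) + 3*x - 2)*exp(-2*x^2)
Second-derivative test at each critical point:
  f''(-0.1180) = -26.0955 < 0 → local maximum
  f''(2.1180) = 0.0034 > 0 → local minimum

Critical points: x = 1 - sqrt(5)/2 ≈ -0.1180 (local maximum); x = 1 + sqrt(5)/2 ≈ 2.1180 (local minimum)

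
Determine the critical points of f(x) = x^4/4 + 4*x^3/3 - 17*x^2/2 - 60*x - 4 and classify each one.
f'(x) = x^3 + 4*x^2 - 17*x - 60

Solve f'(x) = 0:
  Factor: x^3 + 4*x^2 - 17*x - 60 = (x - 4)*(x + 3)*(x + 5) = 0.
  ⇒ x = -5, -3, 4

f''(x) = 3*x^2 + 8*x - 17
Second-derivative test at each critical point:
  f''(-5) = 18 > 0 → local minimum
  f''(-3) = -14 < 0 → local maximum
  f''(4) = 63 > 0 → local minimum

Critical points: x = -5 (local minimum); x = -3 (local maximum); x = 4 (local minimum)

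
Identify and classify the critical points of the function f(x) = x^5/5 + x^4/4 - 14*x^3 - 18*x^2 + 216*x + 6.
f'(x) = x^4 + x^3 - 42*x^2 - 36*x + 216

Solve f'(x) = 0:
  Factor: x^4 + x^3 - 42*x^2 - 36*x + 216 = (x - 6)*(x - 2)*(x + 3)*(x + 6) = 0.
  ⇒ x = -6, -3, 2, 6

f''(x) = 4*x^3 + 3*x^2 - 84*x - 36
Second-derivative test at each critical point:
  f''(-6) = -288 < 0 → local maximum
  f''(-3) = 135 > 0 → local minimum
  f''(2) = -160 < 0 → local maximum
  f''(6) = 432 > 0 → local minimum

Critical points: x = -6 (local maximum); x = -3 (local minimum); x = 2 (local maximum); x = 6 (local minimum)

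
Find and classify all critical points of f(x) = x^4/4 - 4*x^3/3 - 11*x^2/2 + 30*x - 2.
f'(x) = x^3 - 4*x^2 - 11*x + 30

Solve f'(x) = 0:
  Factor: x^3 - 4*x^2 - 11*x + 30 = (x - 5)*(x - 2)*(x + 3) = 0.
  ⇒ x = -3, 2, 5

f''(x) = 3*x^2 - 8*x - 11
Second-derivative test at each critical point:
  f''(-3) = 40 > 0 → local minimum
  f''(2) = -15 < 0 → local maximum
  f''(5) = 24 > 0 → local minimum

Critical points: x = -3 (local minimum); x = 2 (local maximum); x = 5 (local minimum)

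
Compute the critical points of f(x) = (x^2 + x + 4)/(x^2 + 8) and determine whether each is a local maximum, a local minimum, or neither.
f'(x) = (-x^2 + 8*x + 8)/(x^4 + 16*x^2 + 64)

Solve f'(x) = 0:
  f'(x) = -(x^2 - 8*x - 8)/(x^2 + 8)^2; the denominator is positive wherever f is defined, so f'(x) = 0 ⇔ -x^2 + 8*x + 8 = 0.
  x^2 - 8*x - 8 = 0 has no rational roots; quadratic formula: x = (8 ± √96)/2.
  ⇒ x = 4 - 2*sqrt(6) ≈ -0.8990, 4 + 2*sqrt(6) ≈ 8.8990

f''(x) = 2*(x^3 - 12*x^2 - 24*x + 32)/(x^6 + 24*x^4 + 192*x^2 + 512)
Second-derivative test at each critical point:
  f''(-0.8990) = 0.1263 > 0 → local minimum
  f''(8.8990) = -0.0013 < 0 → local maximum

Critical points: x = 4 - 2*sqrt(6) ≈ -0.8990 (local minimum); x = 4 + 2*sqrt(6) ≈ 8.8990 (local maximum)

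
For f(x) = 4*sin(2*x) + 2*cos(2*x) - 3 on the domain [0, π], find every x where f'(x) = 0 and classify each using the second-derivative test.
f'(x) = -4*sin(2*x) + 8*cos(2*x)

Solve f'(x) = 0 on [0, π]:
  f'(x) = 0 ⇔ 4*cos(2*x) = 2*sin(2*x) ⇔ tan(2*x) = 2, i.e. 2*x = arctan(2) + nπ; keep the solutions lying in [0, π].
  ⇒ x = atan(2)/2 ≈ 0.5536, atan(2)/2 + pi/2 ≈ 2.1244

f''(x) = -16*sin(2*x) - 8*cos(2*x)
Second-derivative test at each critical point:
  f''(0.5536) = -17.8885 < 0 → local maximum
  f''(2.1244) = 17.8885 > 0 → local minimum

Critical points: x = atan(2)/2 ≈ 0.5536 (local maximum); x = atan(2)/2 + pi/2 ≈ 2.1244 (local minimum)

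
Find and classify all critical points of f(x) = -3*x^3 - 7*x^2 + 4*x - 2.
f'(x) = -9*x^2 - 14*x + 4

Solve f'(x) = 0:
  9*x^2 + 14*x - 4 = 0 has no rational roots; quadratic formula: x = (-14 ± √340)/18.
  ⇒ x = -sqrt(85)/9 - 7/9 ≈ -1.8022, -7/9 + sqrt(85)/9 ≈ 0.2466

f''(x) = -18*x - 14
Second-derivative test at each critical point:
  f''(-1.8022) = 18.4391 > 0 → local minimum
  f''(0.2466) = -18.4391 < 0 → local maximum

Critical points: x = -sqrt(85)/9 - 7/9 ≈ -1.8022 (local minimum); x = -7/9 + sqrt(85)/9 ≈ 0.2466 (local maximum)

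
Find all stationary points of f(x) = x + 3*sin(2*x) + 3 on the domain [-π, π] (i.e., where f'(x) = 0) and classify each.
f'(x) = 6*cos(2*x) + 1

Solve f'(x) = 0 on [-π, π]:
  f'(x) = 0 ⇔ cos(2*x) = -1/6, i.e. 2*x = ±arccos(-1/6) + 2nπ; keep the solutions lying in [-π, π].
  ⇒ x = -pi + acos(-1/6)/2 ≈ -2.2725, -acos(-1/6)/2 ≈ -0.8691, acos(-1/6)/2 ≈ 0.8691, pi - acos(-1/6)/2 ≈ 2.2725

f''(x) = -12*sin(2*x)
Second-derivative test at each critical point:
  f''(-2.2725) = -11.8322 < 0 → local maximum
  f''(-0.8691) = 11.8322 > 0 → local minimum
  f''(0.8691) = -11.8322 < 0 → local maximum
  f''(2.2725) = 11.8322 > 0 → local minimum

Critical points: x = -pi + acos(-1/6)/2 ≈ -2.2725 (local maximum); x = -acos(-1/6)/2 ≈ -0.8691 (local minimum); x = acos(-1/6)/2 ≈ 0.8691 (local maximum); x = pi - acos(-1/6)/2 ≈ 2.2725 (local minimum)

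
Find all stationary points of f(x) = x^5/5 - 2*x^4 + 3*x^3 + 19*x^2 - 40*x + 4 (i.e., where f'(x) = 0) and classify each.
f'(x) = x^4 - 8*x^3 + 9*x^2 + 38*x - 40

Solve f'(x) = 0:
  Factor: x^4 - 8*x^3 + 9*x^2 + 38*x - 40 = (x - 5)*(x - 4)*(x - 1)*(x + 2) = 0.
  ⇒ x = -2, 1, 4, 5

f''(x) = 4*x^3 - 24*x^2 + 18*x + 38
Second-derivative test at each critical point:
  f''(-2) = -126 < 0 → local maximum
  f''(1) = 36 > 0 → local minimum
  f''(4) = -18 < 0 → local maximum
  f''(5) = 28 > 0 → local minimum

Critical points: x = -2 (local maximum); x = 1 (local minimum); x = 4 (local maximum); x = 5 (local minimum)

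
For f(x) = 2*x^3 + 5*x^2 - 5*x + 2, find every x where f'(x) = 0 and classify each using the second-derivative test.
f'(x) = 6*x^2 + 10*x - 5

Solve f'(x) = 0:
  6*x^2 + 10*x - 5 = 0 has no rational roots; quadratic formula: x = (-10 ± √220)/12.
  ⇒ x = -sqrt(55)/6 - 5/6 ≈ -2.0694, -5/6 + sqrt(55)/6 ≈ 0.4027

f''(x) = 12*x + 10
Second-derivative test at each critical point:
  f''(-2.0694) = -14.8324 < 0 → local maximum
  f''(0.4027) = 14.8324 > 0 → local minimum

Critical points: x = -sqrt(55)/6 - 5/6 ≈ -2.0694 (local maximum); x = -5/6 + sqrt(55)/6 ≈ 0.4027 (local minimum)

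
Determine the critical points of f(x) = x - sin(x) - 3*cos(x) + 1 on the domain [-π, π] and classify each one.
f'(x) = 3*sin(x) - cos(x) + 1

Solve f'(x) = 0 on [-π, π]:
  f'(x) = 0 ⇔ 3*sin(x) - cos(x) = -1. Write the left side as R·cos(x + φ) with R = √((-1)² + (-3)²) = sqrt(10), cos φ = -sqrt(10)/10, sin φ = -3*sqrt(10)/10; then cos(x + φ) = -sqrt(10)/10. Solve for x and keep the solutions lying in [-π, π].
  ⇒ x = -pi + atan(3/4) ≈ -2.4981, 0

f''(x) = sin(x) + 3*cos(x)
Second-derivative test at each critical point:
  f''(-2.4981) = -3 < 0 → local maximum
  f''(0) = 3 > 0 → local minimum

Critical points: x = -pi + atan(3/4) ≈ -2.4981 (local maximum); x = 0 (local minimum)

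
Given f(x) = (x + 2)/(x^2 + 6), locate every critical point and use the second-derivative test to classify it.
f'(x) = (x^2 - 2*x*(x + 2) + 6)/(x^2 + 6)^2

Solve f'(x) = 0:
  f'(x) = -(x^2 + 4*x - 6)/(x^2 + 6)^2; the denominator is positive wherever f is defined, so f'(x) = 0 ⇔ -x^2 - 4*x + 6 = 0.
  x^2 + 4*x - 6 = 0 has no rational roots; quadratic formula: x = (-4 ± √40)/2.
  ⇒ x = -sqrt(10) - 2 ≈ -5.1623, -2 + sqrt(10) ≈ 1.1623

f''(x) = 2*(4*x^2*(x + 2) - (3*x + 2)*(x^2 + 6))/(x^2 + 6)^3
Second-derivative test at each critical point:
  f''(-5.1623) = 0.0059 > 0 → local minimum
  f''(1.1623) = -0.1170 < 0 → local maximum

Critical points: x = -sqrt(10) - 2 ≈ -5.1623 (local minimum); x = -2 + sqrt(10) ≈ 1.1623 (local maximum)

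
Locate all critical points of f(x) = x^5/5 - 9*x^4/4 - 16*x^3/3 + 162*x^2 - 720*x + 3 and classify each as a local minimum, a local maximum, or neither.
f'(x) = x^4 - 9*x^3 - 16*x^2 + 324*x - 720

Solve f'(x) = 0:
  Factor: x^4 - 9*x^3 - 16*x^2 + 324*x - 720 = (x - 6)*(x - 5)*(x - 4)*(x + 6) = 0.
  ⇒ x = -6, 4, 5, 6

f''(x) = 4*x^3 - 27*x^2 - 32*x + 324
Second-derivative test at each critical point:
  f''(-6) = -1320 < 0 → local maximum
  f''(4) = 20 > 0 → local minimum
  f''(5) = -11 < 0 → local maximum
  f''(6) = 24 > 0 → local minimum

Critical points: x = -6 (local maximum); x = 4 (local minimum); x = 5 (local maximum); x = 6 (local minimum)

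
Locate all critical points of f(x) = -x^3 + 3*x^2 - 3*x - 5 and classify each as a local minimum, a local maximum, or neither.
f'(x) = -3*x^2 + 6*x - 3

Solve f'(x) = 0:
  Factor: -3*x^2 + 6*x - 3 = -3*(x - 1)^2 = 0.
  ⇒ x = 1

f''(x) = 6 - 6*x
Second-derivative test at each critical point:
  f''(1) = 0, so the second-derivative test is inconclusive; use the first-derivative test: f'(3/4) = -0.1875, f'(5/4) = -0.1875 — f' is negative on both sides (no sign change) → neither a local maximum nor a local minimum

Critical points: x = 1 (neither)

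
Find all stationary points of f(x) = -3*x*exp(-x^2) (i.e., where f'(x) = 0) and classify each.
f'(x) = 3*(2*x^2 - 1)*exp(-x^2)

Solve f'(x) = 0:
  f'(x) = (6*x^2 - 3)·exp(-x^2) and exp(-x^2) > 0 for every x, so f'(x) = 0 ⇔ 6*x^2 - 3 = 0.
  Factor: 6*x^2 - 3 = 3*(2*x^2 - 1); 2*x^2 - 1 = 0 has no rational roots; quadratic formula: x = (0 ± √8)/4.
  ⇒ x = -sqrt(2)/2 ≈ -0.7071, sqrt(2)/2 ≈ 0.7071

f''(x) = (-12*x^3 + 18*x)*exp(-x^2)
Second-derivative test at each critical point:
  f''(-0.7071) = -5.1466 < 0 → local maximum
  f''(0.7071) = 5.1466 > 0 → local minimum

Critical points: x = -sqrt(2)/2 ≈ -0.7071 (local maximum); x = sqrt(2)/2 ≈ 0.7071 (local minimum)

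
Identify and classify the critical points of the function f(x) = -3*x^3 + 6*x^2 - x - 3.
f'(x) = -9*x^2 + 12*x - 1

Solve f'(x) = 0:
  9*x^2 - 12*x + 1 = 0 has no rational roots; quadratic formula: x = (12 ± √108)/18.
  ⇒ x = 2/3 - sqrt(3)/3 ≈ 0.0893, sqrt(3)/3 + 2/3 ≈ 1.2440

f''(x) = 12 - 18*x
Second-derivative test at each critical point:
  f''(0.0893) = 10.3923 > 0 → local minimum
  f''(1.2440) = -10.3923 < 0 → local maximum

Critical points: x = 2/3 - sqrt(3)/3 ≈ 0.0893 (local minimum); x = sqrt(3)/3 + 2/3 ≈ 1.2440 (local maximum)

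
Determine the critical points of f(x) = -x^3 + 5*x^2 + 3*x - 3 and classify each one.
f'(x) = -3*x^2 + 10*x + 3

Solve f'(x) = 0:
  3*x^2 - 10*x - 3 = 0 has no rational roots; quadratic formula: x = (10 ± √136)/6.
  ⇒ x = 5/3 - sqrt(34)/3 ≈ -0.2770, 5/3 + sqrt(34)/3 ≈ 3.6103

f''(x) = 10 - 6*x
Second-derivative test at each critical point:
  f''(-0.2770) = 11.6619 > 0 → local minimum
  f''(3.6103) = -11.6619 < 0 → local maximum

Critical points: x = 5/3 - sqrt(34)/3 ≈ -0.2770 (local minimum); x = 5/3 + sqrt(34)/3 ≈ 3.6103 (local maximum)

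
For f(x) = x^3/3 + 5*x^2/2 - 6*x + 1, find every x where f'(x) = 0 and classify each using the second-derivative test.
f'(x) = x^2 + 5*x - 6

Solve f'(x) = 0:
  Factor: x^2 + 5*x - 6 = (x - 1)*(x + 6) = 0.
  ⇒ x = -6, 1

f''(x) = 2*x + 5
Second-derivative test at each critical point:
  f''(-6) = -7 < 0 → local maximum
  f''(1) = 7 > 0 → local minimum

Critical points: x = -6 (local maximum); x = 1 (local minimum)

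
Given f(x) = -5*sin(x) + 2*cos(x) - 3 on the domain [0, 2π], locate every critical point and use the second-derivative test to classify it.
f'(x) = -2*sin(x) - 5*cos(x)

Solve f'(x) = 0 on [0, 2π]:
  f'(x) = 0 ⇔ -5*cos(x) = 2*sin(x) ⇔ tan(x) = -5/2, i.e. x = arctan(-5/2) + nπ; keep the solutions lying in [0, 2π].
  ⇒ x = pi - atan(5/2) ≈ 1.9513, -atan(5/2) + 2*pi ≈ 5.0929

f''(x) = 5*sin(x) - 2*cos(x)
Second-derivative test at each critical point:
  f''(1.9513) = 5.3852 > 0 → local minimum
  f''(5.0929) = -5.3852 < 0 → local maximum

Critical points: x = pi - atan(5/2) ≈ 1.9513 (local minimum); x = -atan(5/2) + 2*pi ≈ 5.0929 (local maximum)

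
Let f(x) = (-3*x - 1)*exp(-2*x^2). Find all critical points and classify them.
f'(x) = (4*x*(3*x + 1) - 3)*exp(-2*x^2)

Solve f'(x) = 0:
  f'(x) = (12*x^2 + 4*x - 3)·exp(-2*x^2) and exp(-2*x^2) > 0 for every x, so f'(x) = 0 ⇔ 12*x^2 + 4*x - 3 = 0.
  12*x^2 + 4*x - 3 = 0 has no rational roots; quadratic formula: x = (-4 ± √160)/24.
  ⇒ x = -sqrt(10)/6 - 1/6 ≈ -0.6937, -1/6 + sqrt(10)/6 ≈ 0.3604

f''(x) = 4*(-12*x^3 - 4*x^2 + 9*x + 1)*exp(-2*x^2)
Second-derivative test at each critical point:
  f''(-0.6937) = -4.8313 < 0 → local maximum
  f''(0.3604) = 9.7556 > 0 → local minimum

Critical points: x = -sqrt(10)/6 - 1/6 ≈ -0.6937 (local maximum); x = -1/6 + sqrt(10)/6 ≈ 0.3604 (local minimum)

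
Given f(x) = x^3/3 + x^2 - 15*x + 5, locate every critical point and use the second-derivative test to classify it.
f'(x) = x^2 + 2*x - 15

Solve f'(x) = 0:
  Factor: x^2 + 2*x - 15 = (x - 3)*(x + 5) = 0.
  ⇒ x = -5, 3

f''(x) = 2*x + 2
Second-derivative test at each critical point:
  f''(-5) = -8 < 0 → local maximum
  f''(3) = 8 > 0 → local minimum

Critical points: x = -5 (local maximum); x = 3 (local minimum)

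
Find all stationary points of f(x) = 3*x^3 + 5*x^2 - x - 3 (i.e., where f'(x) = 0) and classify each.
f'(x) = 9*x^2 + 10*x - 1

Solve f'(x) = 0:
  9*x^2 + 10*x - 1 = 0 has no rational roots; quadratic formula: x = (-10 ± √136)/18.
  ⇒ x = -sqrt(34)/9 - 5/9 ≈ -1.2034, -5/9 + sqrt(34)/9 ≈ 0.0923

f''(x) = 18*x + 10
Second-derivative test at each critical point:
  f''(-1.2034) = -11.6619 < 0 → local maximum
  f''(0.0923) = 11.6619 > 0 → local minimum

Critical points: x = -sqrt(34)/9 - 5/9 ≈ -1.2034 (local maximum); x = -5/9 + sqrt(34)/9 ≈ 0.0923 (local minimum)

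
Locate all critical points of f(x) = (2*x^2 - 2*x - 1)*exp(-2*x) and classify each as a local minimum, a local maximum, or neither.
f'(x) = 4*x*(2 - x)*exp(-2*x)

Solve f'(x) = 0:
  f'(x) = (-4*x^2 + 8*x)·exp(-2*x) and exp(-2*x) > 0 for every x, so f'(x) = 0 ⇔ -4*x^2 + 8*x = 0.
  Factor: -4*x^2 + 8*x = -4*x*(x - 2) = 0.
  ⇒ x = 0, 2

f''(x) = 8*(x^2 - 3*x + 1)*exp(-2*x)
Second-derivative test at each critical point:
  f''(0) = 8 > 0 → local minimum
  f''(2) = -0.1465 < 0 → local maximum

Critical points: x = 0 (local minimum); x = 2 (local maximum)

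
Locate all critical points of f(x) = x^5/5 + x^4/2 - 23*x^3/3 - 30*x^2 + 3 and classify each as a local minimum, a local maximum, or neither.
f'(x) = x*(x^3 + 2*x^2 - 23*x - 60)

Solve f'(x) = 0:
  Factor: x^4 + 2*x^3 - 23*x^2 - 60*x = x*(x - 5)*(x + 3)*(x + 4) = 0.
  ⇒ x = -4, -3, 0, 5

f''(x) = 4*x^3 + 6*x^2 - 46*x - 60
Second-derivative test at each critical point:
  f''(-4) = -36 < 0 → local maximum
  f''(-3) = 24 > 0 → local minimum
  f''(0) = -60 < 0 → local maximum
  f''(5) = 360 > 0 → local minimum

Critical points: x = -4 (local maximum); x = -3 (local minimum); x = 0 (local maximum); x = 5 (local minimum)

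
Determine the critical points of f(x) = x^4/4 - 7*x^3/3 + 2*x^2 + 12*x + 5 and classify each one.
f'(x) = x^3 - 7*x^2 + 4*x + 12

Solve f'(x) = 0:
  Factor: x^3 - 7*x^2 + 4*x + 12 = (x - 6)*(x - 2)*(x + 1) = 0.
  ⇒ x = -1, 2, 6

f''(x) = 3*x^2 - 14*x + 4
Second-derivative test at each critical point:
  f''(-1) = 21 > 0 → local minimum
  f''(2) = -12 < 0 → local maximum
  f''(6) = 28 > 0 → local minimum

Critical points: x = -1 (local minimum); x = 2 (local maximum); x = 6 (local minimum)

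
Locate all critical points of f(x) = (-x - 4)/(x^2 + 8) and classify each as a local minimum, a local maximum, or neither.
f'(x) = (-x^2 + 2*x*(x + 4) - 8)/(x^2 + 8)^2

Solve f'(x) = 0:
  f'(x) = (x^2 + 8*x - 8)/(x^2 + 8)^2; the denominator is positive wherever f is defined, so f'(x) = 0 ⇔ x^2 + 8*x - 8 = 0.
  x^2 + 8*x - 8 = 0 has no rational roots; quadratic formula: x = (-8 ± √96)/2.
  ⇒ x = -2*sqrt(6) - 4 ≈ -8.8990, -4 + 2*sqrt(6) ≈ 0.8990

f''(x) = 2*(-4*x^2*(x + 4) + (3*x + 4)*(x^2 + 8))/(x^2 + 8)^3
Second-derivative test at each critical point:
  f''(-8.8990) = -0.0013 < 0 → local maximum
  f''(0.8990) = 0.1263 > 0 → local minimum

Critical points: x = -2*sqrt(6) - 4 ≈ -8.8990 (local maximum); x = -4 + 2*sqrt(6) ≈ 0.8990 (local minimum)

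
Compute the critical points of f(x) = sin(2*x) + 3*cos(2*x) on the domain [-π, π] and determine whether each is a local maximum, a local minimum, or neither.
f'(x) = -6*sin(2*x) + 2*cos(2*x)

Solve f'(x) = 0 on [-π, π]:
  f'(x) = 0 ⇔ cos(2*x) = 3*sin(2*x) ⇔ tan(2*x) = 1/3, i.e. 2*x = arctan(1/3) + nπ; keep the solutions lying in [-π, π].
  ⇒ x = -pi + atan(1/3)/2 ≈ -2.9807, -pi/2 + atan(1/3)/2 ≈ -1.4099, atan(1/3)/2 ≈ 0.1609, atan(1/3)/2 + pi/2 ≈ 1.7317

f''(x) = -4*sin(2*x) - 12*cos(2*x)
Second-derivative test at each critical point:
  f''(-2.9807) = -12.6491 < 0 → local maximum
  f''(-1.4099) = 12.6491 > 0 → local minimum
  f''(0.1609) = -12.6491 < 0 → local maximum
  f''(1.7317) = 12.6491 > 0 → local minimum

Critical points: x = -pi + atan(1/3)/2 ≈ -2.9807 (local maximum); x = -pi/2 + atan(1/3)/2 ≈ -1.4099 (local minimum); x = atan(1/3)/2 ≈ 0.1609 (local maximum); x = atan(1/3)/2 + pi/2 ≈ 1.7317 (local minimum)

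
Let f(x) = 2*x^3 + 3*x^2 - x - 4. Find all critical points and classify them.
f'(x) = 6*x^2 + 6*x - 1

Solve f'(x) = 0:
  6*x^2 + 6*x - 1 = 0 has no rational roots; quadratic formula: x = (-6 ± √60)/12.
  ⇒ x = -sqrt(15)/6 - 1/2 ≈ -1.1455, -1/2 + sqrt(15)/6 ≈ 0.1455

f''(x) = 12*x + 6
Second-derivative test at each critical point:
  f''(-1.1455) = -7.7460 < 0 → local maximum
  f''(0.1455) = 7.7460 > 0 → local minimum

Critical points: x = -sqrt(15)/6 - 1/2 ≈ -1.1455 (local maximum); x = -1/2 + sqrt(15)/6 ≈ 0.1455 (local minimum)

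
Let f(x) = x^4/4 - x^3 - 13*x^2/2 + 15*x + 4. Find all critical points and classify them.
f'(x) = x^3 - 3*x^2 - 13*x + 15

Solve f'(x) = 0:
  Factor: x^3 - 3*x^2 - 13*x + 15 = (x - 5)*(x - 1)*(x + 3) = 0.
  ⇒ x = -3, 1, 5

f''(x) = 3*x^2 - 6*x - 13
Second-derivative test at each critical point:
  f''(-3) = 32 > 0 → local minimum
  f''(1) = -16 < 0 → local maximum
  f''(5) = 32 > 0 → local minimum

Critical points: x = -3 (local minimum); x = 1 (local maximum); x = 5 (local minimum)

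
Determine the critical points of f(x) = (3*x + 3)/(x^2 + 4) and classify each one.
f'(x) = 3*(x^2 - 2*x*(x + 1) + 4)/(x^2 + 4)^2

Solve f'(x) = 0:
  f'(x) = -3*(x^2 + 2*x - 4)/(x^2 + 4)^2; the denominator is positive wherever f is defined, so f'(x) = 0 ⇔ -3*x^2 - 6*x + 12 = 0.
  Factor: -3*x^2 - 6*x + 12 = -3*(x^2 + 2*x - 4); x^2 + 2*x - 4 = 0 has no rational roots; quadratic formula: x = (-2 ± √20)/2.
  ⇒ x = -sqrt(5) - 1 ≈ -3.2361, -1 + sqrt(5) ≈ 1.2361

f''(x) = 6*(4*x^2*(x + 1) - (3*x + 1)*(x^2 + 4))/(x^2 + 4)^3
Second-derivative test at each critical point:
  f''(-3.2361) = 0.0641 > 0 → local minimum
  f''(1.2361) = -0.4391 < 0 → local maximum

Critical points: x = -sqrt(5) - 1 ≈ -3.2361 (local minimum); x = -1 + sqrt(5) ≈ 1.2361 (local maximum)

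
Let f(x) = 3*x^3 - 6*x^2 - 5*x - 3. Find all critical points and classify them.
f'(x) = 9*x^2 - 12*x - 5

Solve f'(x) = 0:
  Factor: 9*x^2 - 12*x - 5 = (3*x - 5)*(3*x + 1) = 0.
  ⇒ x = -1/3, 5/3

f''(x) = 18*x - 12
Second-derivative test at each critical point:
  f''(-1/3) = -18 < 0 → local maximum
  f''(5/3) = 18 > 0 → local minimum

Critical points: x = -1/3 (local maximum); x = 5/3 (local minimum)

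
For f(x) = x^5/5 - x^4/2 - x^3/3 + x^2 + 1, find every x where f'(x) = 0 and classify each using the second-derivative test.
f'(x) = x*(x^3 - 2*x^2 - x + 2)

Solve f'(x) = 0:
  Factor: x^4 - 2*x^3 - x^2 + 2*x = x*(x - 2)*(x - 1)*(x + 1) = 0.
  ⇒ x = -1, 0, 1, 2

f''(x) = 4*x^3 - 6*x^2 - 2*x + 2
Second-derivative test at each critical point:
  f''(-1) = -6 < 0 → local maximum
  f''(0) = 2 > 0 → local minimum
  f''(1) = -2 < 0 → local maximum
  f''(2) = 6 > 0 → local minimum

Critical points: x = -1 (local maximum); x = 0 (local minimum); x = 1 (local maximum); x = 2 (local minimum)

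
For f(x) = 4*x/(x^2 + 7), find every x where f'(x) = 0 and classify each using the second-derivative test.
f'(x) = 4*(7 - x^2)/(x^4 + 14*x^2 + 49)

Solve f'(x) = 0:
  f'(x) = -4*(x^2 - 7)/(x^2 + 7)^2; the denominator is positive wherever f is defined, so f'(x) = 0 ⇔ 28 - 4*x^2 = 0.
  Factor: 28 - 4*x^2 = -4*(x^2 - 7); x^2 - 7 = 0 has no rational roots; quadratic formula: x = (0 ± √28)/2.
  ⇒ x = -sqrt(7) ≈ -2.6458, sqrt(7) ≈ 2.6458

f''(x) = 8*x*(x^2 - 21)/(x^2 + 7)^3
Second-derivative test at each critical point:
  f''(-2.6458) = 0.1080 > 0 → local minimum
  f''(2.6458) = -0.1080 < 0 → local maximum

Critical points: x = -sqrt(7) ≈ -2.6458 (local minimum); x = sqrt(7) ≈ 2.6458 (local maximum)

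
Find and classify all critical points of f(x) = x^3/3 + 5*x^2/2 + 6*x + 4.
f'(x) = x^2 + 5*x + 6

Solve f'(x) = 0:
  Factor: x^2 + 5*x + 6 = (x + 2)*(x + 3) = 0.
  ⇒ x = -3, -2

f''(x) = 2*x + 5
Second-derivative test at each critical point:
  f''(-3) = -1 < 0 → local maximum
  f''(-2) = 1 > 0 → local minimum

Critical points: x = -3 (local maximum); x = -2 (local minimum)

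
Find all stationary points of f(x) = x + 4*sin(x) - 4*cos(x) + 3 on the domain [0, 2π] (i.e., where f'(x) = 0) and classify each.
f'(x) = 4*sqrt(2)*sin(x + pi/4) + 1

Solve f'(x) = 0 on [0, 2π]:
  f'(x) = 0 ⇔ 4*sin(x) + 4*cos(x) = -1. Write the left side as R·cos(x + φ) with R = √(4² + (-4)²) = 4*sqrt(2), cos φ = sqrt(2)/2, sin φ = -sqrt(2)/2; then cos(x + φ) = -sqrt(2)/8. Solve for x and keep the solutions lying in [0, 2π].
  ⇒ x = atan((-1 + sqrt(31))/(-sqrt(31) - 1)) + pi ≈ 2.5339, atan((-sqrt(31) - 1)/(-1 + sqrt(31))) + 2*pi ≈ 5.3201

f''(x) = 4*sqrt(2)*cos(x + pi/4)
Second-derivative test at each critical point:
  f''(2.5339) = -5.5678 < 0 → local maximum
  f''(5.3201) = 5.5678 > 0 → local minimum

Critical points: x = atan((-1 + sqrt(31))/(-sqrt(31) - 1)) + pi ≈ 2.5339 (local maximum); x = atan((-sqrt(31) - 1)/(-1 + sqrt(31))) + 2*pi ≈ 5.3201 (local minimum)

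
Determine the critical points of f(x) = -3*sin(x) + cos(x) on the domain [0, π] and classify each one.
f'(x) = -sin(x) - 3*cos(x)

Solve f'(x) = 0 on [0, π]:
  f'(x) = 0 ⇔ -3*cos(x) = sin(x) ⇔ tan(x) = -3, i.e. x = arctan(-3) + nπ; keep the solutions lying in [0, π].
  ⇒ x = pi - atan(3) ≈ 1.8925

f''(x) = 3*sin(x) - cos(x)
Second-derivative test at each critical point:
  f''(1.8925) = 3.1623 > 0 → local minimum

Critical points: x = pi - atan(3) ≈ 1.8925 (local minimum)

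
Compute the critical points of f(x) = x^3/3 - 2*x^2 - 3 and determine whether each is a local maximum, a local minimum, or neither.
f'(x) = x*(x - 4)

Solve f'(x) = 0:
  Factor: x^2 - 4*x = x*(x - 4) = 0.
  ⇒ x = 0, 4

f''(x) = 2*x - 4
Second-derivative test at each critical point:
  f''(0) = -4 < 0 → local maximum
  f''(4) = 4 > 0 → local minimum

Critical points: x = 0 (local maximum); x = 4 (local minimum)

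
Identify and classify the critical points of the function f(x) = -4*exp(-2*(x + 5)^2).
f'(x) = 16*(x + 5)*exp(-2*(x + 5)^2)

Solve f'(x) = 0:
  f'(x) = (16*x + 80)·exp(-2*(x + 5)^2) and exp(-2*(x + 5)^2) > 0 for every x, so f'(x) = 0 ⇔ 16*x + 80 = 0.
  Factor: 16*x + 80 = 16*(x + 5) = 0.
  ⇒ x = -5

f''(x) = 16*(1 - 4*(x + 5)^2)*exp(-2*(x + 5)^2)
Second-derivative test at each critical point:
  f''(-5) = 16 > 0 → local minimum

Critical points: x = -5 (local minimum)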